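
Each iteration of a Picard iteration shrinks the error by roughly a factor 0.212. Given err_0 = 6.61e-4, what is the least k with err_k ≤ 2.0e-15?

18

After k steps, err_k ≈ 6.61e-4·0.212^k.
Need 0.212^k ≤ 2.0e-15/6.61e-4 = 3.02572e-12.
k ≥ ln(3.02572e-12)/ln(0.212) = -26.5239/-1.55117 = 17.099.
Smallest integer k = 18.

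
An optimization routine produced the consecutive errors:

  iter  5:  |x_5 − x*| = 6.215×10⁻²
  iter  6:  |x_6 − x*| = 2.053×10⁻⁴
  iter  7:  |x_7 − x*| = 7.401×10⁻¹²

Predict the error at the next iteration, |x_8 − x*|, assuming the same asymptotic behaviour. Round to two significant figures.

First estimate the order: p ≈ ln(|x_7 − x*|/|x_6 − x*|) / ln(|x_6 − x*|/|x_5 − x*|) = ln(7.401×10⁻¹²/2.053×10⁻⁴)/ln(2.053×10⁻⁴/6.215×10⁻²) = ln(3.60497e-08)/ln(0.0033033) ≈ 3.0000.
Then |x_8 − x*| ≈ |x_7 − x*|·(|x_7 − x*|/|x_6 − x*|)^p = 7.401×10⁻¹²·(3.60497e-08)^3.0000 = 7.401×10⁻¹²·4.68495e-23 ≈ 3.467e-34.

3.5e-34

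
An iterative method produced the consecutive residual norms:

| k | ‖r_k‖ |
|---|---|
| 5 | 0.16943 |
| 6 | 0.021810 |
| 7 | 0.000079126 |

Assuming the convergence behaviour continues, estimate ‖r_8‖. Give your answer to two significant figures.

1.6e-11

First estimate the order: p ≈ ln(‖r_7‖/‖r_6‖) / ln(‖r_6‖/‖r_5‖) = ln(0.000079126/0.021810)/ln(0.021810/0.16943) = ln(0.00362797)/ln(0.128726) ≈ 2.7409.
Then ‖r_8‖ ≈ ‖r_7‖·(‖r_7‖/‖r_6‖)^p = 0.000079126·(0.00362797)^2.7409 = 0.000079126·2.04777e-07 ≈ 1.62e-11.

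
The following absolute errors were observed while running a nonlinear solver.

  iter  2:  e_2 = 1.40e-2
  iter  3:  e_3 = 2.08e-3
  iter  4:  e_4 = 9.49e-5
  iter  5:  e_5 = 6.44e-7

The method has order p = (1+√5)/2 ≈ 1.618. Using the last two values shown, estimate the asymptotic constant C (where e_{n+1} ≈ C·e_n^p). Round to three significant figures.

C ≈ e_5 / e_4^1.618
  = 6.44e-7 / (9.49e-5)^1.618
  = 6.44e-7 / 3.09897e-07 ≈ 2.0781

2.08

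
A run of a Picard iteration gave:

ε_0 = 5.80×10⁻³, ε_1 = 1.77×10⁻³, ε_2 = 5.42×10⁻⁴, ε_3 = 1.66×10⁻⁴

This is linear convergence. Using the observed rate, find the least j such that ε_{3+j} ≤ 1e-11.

Rate ρ ≈ ε_3/ε_2 = 1.66×10⁻⁴/5.42×10⁻⁴ = 0.3063.
After j more steps, ε_{3+j} ≈ 1.66×10⁻⁴·ρ^j; need ρ^j ≤ 1e-11/1.66×10⁻⁴ = 6.0241e-08.
j ≥ ln(6.0241e-08)/ln(0.3063) = -16.6249/-1.18319 = 14.051.
So 15 more iterations are needed.

15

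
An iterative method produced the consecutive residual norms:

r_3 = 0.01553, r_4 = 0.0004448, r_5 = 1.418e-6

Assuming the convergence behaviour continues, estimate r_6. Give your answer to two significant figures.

1.3e-10

First estimate the order: p ≈ ln(r_5/r_4) / ln(r_4/r_3) = ln(1.418e-6/0.0004448)/ln(0.0004448/0.01553) = ln(0.00318795)/ln(0.0286413) ≈ 1.6179.
Then r_6 ≈ r_5·(r_5/r_4)^p = 1.418e-6·(0.00318795)^1.6179 = 1.418e-6·9.13969e-05 ≈ 1.296e-10.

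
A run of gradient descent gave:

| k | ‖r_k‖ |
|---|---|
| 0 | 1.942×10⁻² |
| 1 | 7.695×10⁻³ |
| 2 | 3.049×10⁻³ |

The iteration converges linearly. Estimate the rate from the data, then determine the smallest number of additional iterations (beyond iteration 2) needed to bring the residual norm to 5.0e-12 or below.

Rate ρ ≈ ‖r_2‖/‖r_1‖ = 3.049×10⁻³/7.695×10⁻³ = 0.3962.
After j more steps, ‖r_{2+j}‖ ≈ 3.049×10⁻³·ρ^j; need ρ^j ≤ 5.0e-12/3.049×10⁻³ = 1.63988e-09.
j ≥ ln(1.63988e-09)/ln(0.3962) = -20.2286/-0.92584 = 21.849.
So 22 more iterations are needed.

22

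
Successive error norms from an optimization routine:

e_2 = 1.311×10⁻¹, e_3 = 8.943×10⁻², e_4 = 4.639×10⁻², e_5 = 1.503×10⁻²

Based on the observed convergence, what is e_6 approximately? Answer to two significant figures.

2.2e-3

First estimate the order: p ≈ ln(e_5/e_4) / ln(e_4/e_3) = ln(1.503×10⁻²/4.639×10⁻²)/ln(4.639×10⁻²/8.943×10⁻²) = ln(0.323992)/ln(0.51873) ≈ 1.7171.
Then e_6 ≈ e_5·(e_5/e_4)^p = 1.503×10⁻²·(0.323992)^1.7171 = 1.503×10⁻²·0.14439 ≈ 0.00217.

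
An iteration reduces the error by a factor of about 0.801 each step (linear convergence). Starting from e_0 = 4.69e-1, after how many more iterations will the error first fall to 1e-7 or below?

70

After k steps, e_k ≈ 4.69e-1·0.801^k.
Need 0.801^k ≤ 1e-7/4.69e-1 = 2.1322e-07.
k ≥ ln(2.1322e-07)/ln(0.801) = -15.3609/-0.22189 = 69.228.
Smallest integer k = 70.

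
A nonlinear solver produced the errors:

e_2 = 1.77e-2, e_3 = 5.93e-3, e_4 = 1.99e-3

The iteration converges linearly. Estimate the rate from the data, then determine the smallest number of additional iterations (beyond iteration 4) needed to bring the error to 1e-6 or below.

7

Rate ρ ≈ e_4/e_3 = 1.99e-3/5.93e-3 = 0.3356.
After j more steps, e_{4+j} ≈ 1.99e-3·ρ^j; need ρ^j ≤ 1e-6/1.99e-3 = 0.000502513.
j ≥ ln(0.000502513)/ln(0.3356) = -7.5959/-1.09184 = 6.957.
So 7 more iterations are needed.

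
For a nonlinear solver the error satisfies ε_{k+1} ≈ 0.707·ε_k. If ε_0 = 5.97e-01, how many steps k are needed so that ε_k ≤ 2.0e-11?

After k steps, ε_k ≈ 5.97e-01·0.707^k.
Need 0.707^k ≤ 2.0e-11/5.97e-01 = 3.35008e-11.
k ≥ ln(3.35008e-11)/ln(0.707) = -24.1195/-0.34672 = 69.565.
Smallest integer k = 70.

70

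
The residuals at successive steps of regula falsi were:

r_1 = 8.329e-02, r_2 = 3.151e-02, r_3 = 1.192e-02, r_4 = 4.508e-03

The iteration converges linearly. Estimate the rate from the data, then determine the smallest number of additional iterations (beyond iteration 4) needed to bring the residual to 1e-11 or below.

Rate ρ ≈ r_4/r_3 = 4.508e-03/1.192e-02 = 0.3782.
After j more steps, r_{4+j} ≈ 4.508e-03·ρ^j; need ρ^j ≤ 1e-11/4.508e-03 = 2.21828e-09.
j ≥ ln(2.21828e-09)/ln(0.3782) = -19.9265/-0.97233 = 20.494.
So 21 more iterations are needed.

21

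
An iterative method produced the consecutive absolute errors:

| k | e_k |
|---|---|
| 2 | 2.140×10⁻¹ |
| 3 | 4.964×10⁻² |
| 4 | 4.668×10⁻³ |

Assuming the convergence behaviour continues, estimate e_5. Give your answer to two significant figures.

First estimate the order: p ≈ ln(e_4/e_3) / ln(e_3/e_2) = ln(4.668×10⁻³/4.964×10⁻²)/ln(4.964×10⁻²/2.140×10⁻¹) = ln(0.0940371)/ln(0.231963) ≈ 1.6179.
Then e_5 ≈ e_4·(e_4/e_3)^p = 4.668×10⁻³·(0.0940371)^1.6179 = 4.668×10⁻³·0.0218223 ≈ 0.0001019.

1.0e-4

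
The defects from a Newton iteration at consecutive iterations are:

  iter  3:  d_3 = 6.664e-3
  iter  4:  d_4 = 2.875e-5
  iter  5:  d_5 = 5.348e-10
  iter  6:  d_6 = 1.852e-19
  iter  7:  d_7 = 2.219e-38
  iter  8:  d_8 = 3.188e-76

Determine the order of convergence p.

Consecutive ratios: d_8/d_7 = 3.188e-76/2.219e-38 = 1.43668e-38, d_7/d_6 = 2.219e-38/1.852e-19 = 1.19816e-19.
p ≈ ln(1.43668e-38)/ln(1.19816e-19) = -87.1359/-43.5683 ≈ 2.00.
So the convergence is quadratic (order 2).

2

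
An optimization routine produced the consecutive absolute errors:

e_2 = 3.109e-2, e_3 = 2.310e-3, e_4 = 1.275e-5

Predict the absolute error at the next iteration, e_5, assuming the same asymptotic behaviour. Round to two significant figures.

3.9e-10

First estimate the order: p ≈ ln(e_4/e_3) / ln(e_3/e_2) = ln(1.275e-5/2.310e-3)/ln(2.310e-3/3.109e-2) = ln(0.00551948)/ln(0.0743004) ≈ 2.0001.
Then e_5 ≈ e_4·(e_4/e_3)^p = 1.275e-5·(0.00551948)^2.0001 = 1.275e-5·3.04488e-05 ≈ 3.882e-10.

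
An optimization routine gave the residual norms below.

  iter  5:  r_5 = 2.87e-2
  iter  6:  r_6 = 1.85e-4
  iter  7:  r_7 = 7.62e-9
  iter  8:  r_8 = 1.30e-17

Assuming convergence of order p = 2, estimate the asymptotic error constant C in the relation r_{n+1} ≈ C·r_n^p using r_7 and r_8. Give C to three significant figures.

C ≈ r_8 / r_7^2
  = 1.30e-17 / (7.62e-9)^2
  = 1.30e-17 / 5.80644e-17 ≈ 0.22389

0.224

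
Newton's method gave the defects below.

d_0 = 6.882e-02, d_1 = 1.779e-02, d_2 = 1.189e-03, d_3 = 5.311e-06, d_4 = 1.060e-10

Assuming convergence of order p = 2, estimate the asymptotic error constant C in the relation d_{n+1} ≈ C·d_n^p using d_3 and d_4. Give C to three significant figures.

C ≈ d_4 / d_3^2
  = 1.060e-10 / (5.311e-06)^2
  = 1.060e-10 / 2.82067e-11 ≈ 3.758

3.76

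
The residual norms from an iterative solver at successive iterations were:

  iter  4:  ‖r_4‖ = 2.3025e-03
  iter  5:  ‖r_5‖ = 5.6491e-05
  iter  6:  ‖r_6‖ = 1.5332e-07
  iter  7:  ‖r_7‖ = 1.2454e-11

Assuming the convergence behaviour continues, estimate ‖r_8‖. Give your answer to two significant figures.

3.8e-18

First estimate the order: p ≈ ln(‖r_7‖/‖r_6‖) / ln(‖r_6‖/‖r_5‖) = ln(1.2454e-11/1.5332e-07)/ln(1.5332e-07/5.6491e-05) = ln(8.12288e-05)/ln(0.00271406) ≈ 1.5938.
Then ‖r_8‖ ≈ ‖r_7‖·(‖r_7‖/‖r_6‖)^p = 1.2454e-11·(8.12288e-05)^1.5938 = 1.2454e-11·3.02619e-07 ≈ 3.769e-18.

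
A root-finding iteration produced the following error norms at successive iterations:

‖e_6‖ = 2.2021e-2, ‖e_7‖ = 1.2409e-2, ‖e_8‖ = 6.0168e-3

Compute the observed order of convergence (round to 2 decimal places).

p ≈ ln(‖e_8‖/‖e_7‖) / ln(‖e_7‖/‖e_6‖)
  = ln(6.0168e-3/1.2409e-2) / ln(1.2409e-2/2.2021e-2)
  = ln(0.484874) / ln(0.563508)
  = -0.72387 / -0.57357 ≈ 1.26204

1.26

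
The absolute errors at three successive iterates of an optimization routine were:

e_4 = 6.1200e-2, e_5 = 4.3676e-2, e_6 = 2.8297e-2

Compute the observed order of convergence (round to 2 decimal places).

1.29

p ≈ ln(e_6/e_5) / ln(e_5/e_4)
  = ln(2.8297e-2/4.3676e-2) / ln(4.3676e-2/6.1200e-2)
  = ln(0.647884) / ln(0.71366)
  = -0.43404 / -0.33735 ≈ 1.28662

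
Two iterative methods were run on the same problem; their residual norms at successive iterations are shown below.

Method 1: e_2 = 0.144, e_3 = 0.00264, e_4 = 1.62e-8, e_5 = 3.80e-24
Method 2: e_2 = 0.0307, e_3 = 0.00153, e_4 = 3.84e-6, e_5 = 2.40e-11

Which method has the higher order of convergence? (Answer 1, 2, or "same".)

Method 1: p ≈ ln(3.80e-24/1.62e-8)/ln(1.62e-8/0.00264) ≈ 3.00.
Method 2: p ≈ ln(2.40e-11/3.84e-6)/ln(3.84e-6/0.00153) ≈ 2.00.
Method 1 has the higher order (≈3.0 vs ≈2.0).

1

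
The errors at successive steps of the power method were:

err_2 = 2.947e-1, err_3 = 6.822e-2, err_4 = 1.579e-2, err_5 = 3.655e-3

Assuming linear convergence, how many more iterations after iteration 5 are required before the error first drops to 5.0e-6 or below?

5

Rate ρ ≈ err_5/err_4 = 3.655e-3/1.579e-2 = 0.2315.
After j more steps, err_{5+j} ≈ 3.655e-3·ρ^j; need ρ^j ≤ 5.0e-6/3.655e-3 = 0.00136799.
j ≥ ln(0.00136799)/ln(0.2315) = -6.5944/-1.46318 = 4.507.
So 5 more iterations are needed.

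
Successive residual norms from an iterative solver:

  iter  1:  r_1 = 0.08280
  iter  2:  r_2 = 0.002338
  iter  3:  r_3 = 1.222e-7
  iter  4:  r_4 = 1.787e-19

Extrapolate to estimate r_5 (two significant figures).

3.5e-52

First estimate the order: p ≈ ln(r_4/r_3) / ln(r_3/r_2) = ln(1.787e-19/1.222e-7)/ln(1.222e-7/0.002338) = ln(1.46236e-12)/ln(5.22669e-05) ≈ 2.7640.
Then r_5 ≈ r_4·(r_4/r_3)^p = 1.787e-19·(1.46236e-12)^2.7640 = 1.787e-19·1.94182e-33 ≈ 3.47e-52.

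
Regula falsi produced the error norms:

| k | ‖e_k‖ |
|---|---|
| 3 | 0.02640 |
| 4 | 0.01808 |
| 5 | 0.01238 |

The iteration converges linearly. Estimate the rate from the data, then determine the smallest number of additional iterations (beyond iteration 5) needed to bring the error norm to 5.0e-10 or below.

45

Rate ρ ≈ ‖e_5‖/‖e_4‖ = 0.01238/0.01808 = 0.6847.
After j more steps, ‖e_{5+j}‖ ≈ 0.01238·ρ^j; need ρ^j ≤ 5.0e-10/0.01238 = 4.03877e-08.
j ≥ ln(4.03877e-08)/ln(0.6847) = -17.0247/-0.37877 = 44.947.
So 45 more iterations are needed.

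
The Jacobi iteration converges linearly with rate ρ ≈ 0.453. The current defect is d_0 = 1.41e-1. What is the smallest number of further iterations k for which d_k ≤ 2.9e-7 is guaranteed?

17

After k steps, d_k ≈ 1.41e-1·0.453^k.
Need 0.453^k ≤ 2.9e-7/1.41e-1 = 2.05674e-06.
k ≥ ln(2.05674e-06)/ln(0.453) = -13.0944/-0.79186 = 16.536.
Smallest integer k = 17.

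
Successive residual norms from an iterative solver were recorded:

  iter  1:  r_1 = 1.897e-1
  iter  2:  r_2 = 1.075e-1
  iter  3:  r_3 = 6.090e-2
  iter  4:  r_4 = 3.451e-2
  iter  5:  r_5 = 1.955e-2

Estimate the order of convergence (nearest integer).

1

Consecutive ratios: r_5/r_4 = 1.955e-2/3.451e-2 = 0.566502, r_4/r_3 = 3.451e-2/6.090e-2 = 0.566667.
p ≈ ln(0.566502)/ln(0.566667) = -0.5683/-0.5680 ≈ 1.00.
So the convergence is linear (order 1).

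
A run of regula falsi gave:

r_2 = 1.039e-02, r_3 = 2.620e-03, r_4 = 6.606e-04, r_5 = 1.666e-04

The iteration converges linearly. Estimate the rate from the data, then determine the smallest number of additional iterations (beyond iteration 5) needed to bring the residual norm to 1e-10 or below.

Rate ρ ≈ r_5/r_4 = 1.666e-04/6.606e-04 = 0.2522.
After j more steps, r_{5+j} ≈ 1.666e-04·ρ^j; need ρ^j ≤ 1e-10/1.666e-04 = 6.0024e-07.
j ≥ ln(6.0024e-07)/ln(0.2522) = -14.3259/-1.37753 = 10.400.
So 11 more iterations are needed.

11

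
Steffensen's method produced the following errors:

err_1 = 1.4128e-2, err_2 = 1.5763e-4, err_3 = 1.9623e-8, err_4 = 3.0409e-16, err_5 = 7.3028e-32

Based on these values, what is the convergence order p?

Consecutive ratios: err_5/err_4 = 7.3028e-32/3.0409e-16 = 2.40153e-16, err_4/err_3 = 3.0409e-16/1.9623e-8 = 1.54966e-08.
p ≈ ln(2.40153e-16)/ln(1.54966e-08) = -35.9653/-17.9826 ≈ 2.00.
So the convergence is quadratic (order 2).

2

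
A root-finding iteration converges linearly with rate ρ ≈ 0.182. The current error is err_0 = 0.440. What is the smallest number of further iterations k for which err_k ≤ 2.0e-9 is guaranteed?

12

After k steps, err_k ≈ 0.440·0.182^k.
Need 0.182^k ≤ 2.0e-9/0.440 = 4.54545e-09.
k ≥ ln(4.54545e-09)/ln(0.182) = -19.2091/-1.70375 = 11.275.
Smallest integer k = 12.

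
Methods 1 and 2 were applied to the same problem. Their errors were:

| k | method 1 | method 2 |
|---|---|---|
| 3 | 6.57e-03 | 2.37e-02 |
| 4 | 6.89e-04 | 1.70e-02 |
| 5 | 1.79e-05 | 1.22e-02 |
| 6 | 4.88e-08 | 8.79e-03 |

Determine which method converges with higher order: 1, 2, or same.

Method 1: p ≈ ln(4.88e-08/1.79e-05)/ln(1.79e-05/6.89e-04) ≈ 1.62.
Method 2: p ≈ ln(8.79e-03/1.22e-02)/ln(1.22e-02/1.70e-02) ≈ 0.99.
Method 1 has the higher order (≈1.6 vs ≈1.0).

1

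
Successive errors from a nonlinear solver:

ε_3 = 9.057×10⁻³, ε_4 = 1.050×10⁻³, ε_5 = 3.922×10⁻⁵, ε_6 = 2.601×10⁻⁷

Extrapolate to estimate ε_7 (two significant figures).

1.2e-10

First estimate the order: p ≈ ln(ε_6/ε_5) / ln(ε_5/ε_4) = ln(2.601×10⁻⁷/3.922×10⁻⁵)/ln(3.922×10⁻⁵/1.050×10⁻³) = ln(0.00663182)/ln(0.0373524) ≈ 1.5258.
Then ε_7 ≈ ε_6·(ε_6/ε_5)^p = 2.601×10⁻⁷·(0.00663182)^1.5258 = 2.601×10⁻⁷·0.000474512 ≈ 1.234e-10.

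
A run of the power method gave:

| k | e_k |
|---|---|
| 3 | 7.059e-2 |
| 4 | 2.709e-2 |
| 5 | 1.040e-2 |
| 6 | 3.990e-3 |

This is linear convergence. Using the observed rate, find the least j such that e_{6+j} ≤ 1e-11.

Rate ρ ≈ e_6/e_5 = 3.990e-3/1.040e-2 = 0.3837.
After j more steps, e_{6+j} ≈ 3.990e-3·ρ^j; need ρ^j ≤ 1e-11/3.990e-3 = 2.50627e-09.
j ≥ ln(2.50627e-09)/ln(0.3837) = -19.8045/-0.95789 = 20.675.
So 21 more iterations are needed.

21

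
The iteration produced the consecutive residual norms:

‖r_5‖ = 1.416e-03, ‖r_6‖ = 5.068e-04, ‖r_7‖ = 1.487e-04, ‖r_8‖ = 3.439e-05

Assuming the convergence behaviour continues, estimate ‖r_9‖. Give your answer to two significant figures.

First estimate the order: p ≈ ln(‖r_8‖/‖r_7‖) / ln(‖r_7‖/‖r_6‖) = ln(3.439e-05/1.487e-04)/ln(1.487e-04/5.068e-04) = ln(0.231271)/ln(0.29341) ≈ 1.1941.
Then ‖r_9‖ ≈ ‖r_8‖·(‖r_8‖/‖r_7‖)^p = 3.439e-05·(0.231271)^1.1941 = 3.439e-05·0.174059 ≈ 5.986e-06.

6.0e-6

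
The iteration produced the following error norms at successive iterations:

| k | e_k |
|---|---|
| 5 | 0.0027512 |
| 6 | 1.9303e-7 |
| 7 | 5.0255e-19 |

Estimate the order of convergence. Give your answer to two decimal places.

p ≈ ln(e_7/e_6) / ln(e_6/e_5)
  = ln(5.0255e-19/1.9303e-7) / ln(1.9303e-7/0.0027512)
  = ln(2.60348e-12) / ln(7.01621e-05)
  = -26.67417 / -9.56470 ≈ 2.78881

2.79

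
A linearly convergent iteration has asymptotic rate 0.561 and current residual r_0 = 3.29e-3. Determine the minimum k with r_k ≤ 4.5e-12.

After k steps, r_k ≈ 3.29e-3·0.561^k.
Need 0.561^k ≤ 4.5e-12/3.29e-3 = 1.36778e-09.
k ≥ ln(1.36778e-09)/ln(0.561) = -20.4101/-0.57803 = 35.310.
Smallest integer k = 36.

36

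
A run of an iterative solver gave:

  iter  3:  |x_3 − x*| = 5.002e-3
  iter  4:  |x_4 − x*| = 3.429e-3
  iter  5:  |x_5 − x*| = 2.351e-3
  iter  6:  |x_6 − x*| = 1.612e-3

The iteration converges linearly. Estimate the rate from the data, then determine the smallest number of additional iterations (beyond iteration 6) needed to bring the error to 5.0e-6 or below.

Rate ρ ≈ |x_6 − x*|/|x_5 − x*| = 1.612e-3/2.351e-3 = 0.6857.
After j more steps, |x_{6+j} − x*| ≈ 1.612e-3·ρ^j; need ρ^j ≤ 5.0e-6/1.612e-3 = 0.00310174.
j ≥ ln(0.00310174)/ln(0.6857) = -5.7758/-0.37732 = 15.307.
So 16 more iterations are needed.

16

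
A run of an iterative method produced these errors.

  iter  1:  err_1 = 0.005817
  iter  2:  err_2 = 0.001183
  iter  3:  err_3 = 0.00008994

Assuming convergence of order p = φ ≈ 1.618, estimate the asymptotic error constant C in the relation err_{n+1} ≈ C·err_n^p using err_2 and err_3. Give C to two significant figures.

C ≈ err_3 / err_2^1.618
  = 0.00008994 / (0.001183)^1.618
  = 0.00008994 / 1.83692e-05 ≈ 4.8962

4.9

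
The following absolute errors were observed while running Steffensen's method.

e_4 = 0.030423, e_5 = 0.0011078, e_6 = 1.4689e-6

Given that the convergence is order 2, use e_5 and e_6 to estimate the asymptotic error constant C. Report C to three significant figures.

1.20

C ≈ e_6 / e_5^2
  = 1.4689e-6 / (0.0011078)^2
  = 1.4689e-6 / 1.22722e-06 ≈ 1.1969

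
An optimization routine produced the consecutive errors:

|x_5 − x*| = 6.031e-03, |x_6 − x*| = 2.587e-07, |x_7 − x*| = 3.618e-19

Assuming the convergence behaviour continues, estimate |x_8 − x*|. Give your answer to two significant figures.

First estimate the order: p ≈ ln(|x_7 − x*|/|x_6 − x*|) / ln(|x_6 − x*|/|x_5 − x*|) = ln(3.618e-19/2.587e-07)/ln(2.587e-07/6.031e-03) = ln(1.39853e-12)/ln(4.2895e-05) ≈ 2.7142.
Then |x_8 − x*| ≈ |x_7 − x*|·(|x_7 − x*|/|x_6 − x*|)^p = 3.618e-19·(1.39853e-12)^2.7142 = 3.618e-19·6.68317e-33 ≈ 2.418e-51.

2.4e-51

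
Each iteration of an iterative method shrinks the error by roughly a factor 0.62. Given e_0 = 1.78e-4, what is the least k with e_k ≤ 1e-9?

26

After k steps, e_k ≈ 1.78e-4·0.62^k.
Need 0.62^k ≤ 1e-9/1.78e-4 = 5.61798e-06.
k ≥ ln(5.61798e-06)/ln(0.62) = -12.0895/-0.47804 = 25.290.
Smallest integer k = 26.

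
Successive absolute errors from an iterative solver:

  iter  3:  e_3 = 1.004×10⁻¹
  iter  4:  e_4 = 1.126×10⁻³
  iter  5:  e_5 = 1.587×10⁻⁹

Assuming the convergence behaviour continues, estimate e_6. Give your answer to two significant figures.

4.4e-27

First estimate the order: p ≈ ln(e_5/e_4) / ln(e_4/e_3) = ln(1.587×10⁻⁹/1.126×10⁻³)/ln(1.126×10⁻³/1.004×10⁻¹) = ln(1.40941e-06)/ln(0.0112151) ≈ 3.0002.
Then e_6 ≈ e_5·(e_5/e_4)^p = 1.587×10⁻⁹·(1.40941e-06)^3.0002 = 1.587×10⁻⁹·2.79217e-18 ≈ 4.431e-27.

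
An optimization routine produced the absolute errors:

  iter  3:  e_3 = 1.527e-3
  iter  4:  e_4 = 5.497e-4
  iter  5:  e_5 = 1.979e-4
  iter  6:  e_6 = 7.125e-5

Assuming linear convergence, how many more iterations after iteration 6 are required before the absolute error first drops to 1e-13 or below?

Rate ρ ≈ e_6/e_5 = 7.125e-5/1.979e-4 = 0.3600.
After j more steps, e_{6+j} ≈ 7.125e-5·ρ^j; need ρ^j ≤ 1e-13/7.125e-5 = 1.40351e-09.
j ≥ ln(1.40351e-09)/ln(0.3600) = -20.3843/-1.02165 = 19.952.
So 20 more iterations are needed.

20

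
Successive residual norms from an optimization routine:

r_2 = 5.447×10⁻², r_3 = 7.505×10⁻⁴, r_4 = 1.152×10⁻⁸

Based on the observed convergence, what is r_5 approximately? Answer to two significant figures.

4.1e-21

First estimate the order: p ≈ ln(r_4/r_3) / ln(r_3/r_2) = ln(1.152×10⁻⁸/7.505×10⁻⁴)/ln(7.505×10⁻⁴/5.447×10⁻²) = ln(1.53498e-05)/ln(0.0137782) ≈ 2.5870.
Then r_5 ≈ r_4·(r_4/r_3)^p = 1.152×10⁻⁸·(1.53498e-05)^2.5870 = 1.152×10⁻⁸·3.51923e-13 ≈ 4.054e-21.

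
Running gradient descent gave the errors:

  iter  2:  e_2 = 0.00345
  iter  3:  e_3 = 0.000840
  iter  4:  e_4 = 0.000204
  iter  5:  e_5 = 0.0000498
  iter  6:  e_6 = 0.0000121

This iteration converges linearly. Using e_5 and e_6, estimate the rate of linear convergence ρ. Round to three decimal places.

ρ ≈ e_6/e_5 = 0.0000121/0.0000498 = 0.24297

0.243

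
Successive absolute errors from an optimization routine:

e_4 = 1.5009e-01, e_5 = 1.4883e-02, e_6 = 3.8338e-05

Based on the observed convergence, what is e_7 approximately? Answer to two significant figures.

First estimate the order: p ≈ ln(e_6/e_5) / ln(e_5/e_4) = ln(3.8338e-05/1.4883e-02)/ln(1.4883e-02/1.5009e-01) = ln(0.00257596)/ln(0.0991605) ≈ 2.5796.
Then e_7 ≈ e_6·(e_6/e_5)^p = 3.8338e-05·(0.00257596)^2.5796 = 3.8338e-05·2.09536e-07 ≈ 8.033e-12.

8.0e-12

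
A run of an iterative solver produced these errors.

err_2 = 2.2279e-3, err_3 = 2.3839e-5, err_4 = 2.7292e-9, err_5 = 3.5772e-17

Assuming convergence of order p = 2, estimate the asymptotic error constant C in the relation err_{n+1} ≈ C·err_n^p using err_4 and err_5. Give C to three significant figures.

4.80

C ≈ err_5 / err_4^2
  = 3.5772e-17 / (2.7292e-9)^2
  = 3.5772e-17 / 7.44853e-18 ≈ 4.8026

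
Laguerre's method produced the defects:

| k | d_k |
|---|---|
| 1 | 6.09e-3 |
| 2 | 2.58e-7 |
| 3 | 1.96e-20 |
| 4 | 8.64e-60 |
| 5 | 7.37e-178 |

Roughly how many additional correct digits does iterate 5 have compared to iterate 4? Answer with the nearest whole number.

Digits gained ≈ log₁₀(d_4/d_5) = log₁₀(8.64e-60/7.37e-178) = log₁₀(1.17232e+118) ≈ 118.069.

118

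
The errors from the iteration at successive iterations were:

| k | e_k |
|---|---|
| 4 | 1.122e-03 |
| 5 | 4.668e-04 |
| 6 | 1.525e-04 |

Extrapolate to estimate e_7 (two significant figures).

First estimate the order: p ≈ ln(e_6/e_5) / ln(e_5/e_4) = ln(1.525e-04/4.668e-04)/ln(4.668e-04/1.122e-03) = ln(0.326692)/ln(0.416043) ≈ 1.2757.
Then e_7 ≈ e_6·(e_6/e_5)^p = 1.525e-04·(0.326692)^1.2757 = 1.525e-04·0.239986 ≈ 3.66e-05.

3.7e-5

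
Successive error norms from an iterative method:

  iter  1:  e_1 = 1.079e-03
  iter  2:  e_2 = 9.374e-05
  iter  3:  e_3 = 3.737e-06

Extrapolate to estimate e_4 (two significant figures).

First estimate the order: p ≈ ln(e_3/e_2) / ln(e_2/e_1) = ln(3.737e-06/9.374e-05)/ln(9.374e-05/1.079e-03) = ln(0.0398656)/ln(0.0868767) ≈ 1.3188.
Then e_4 ≈ e_3·(e_3/e_2)^p = 3.737e-06·(0.0398656)^1.3188 = 3.737e-06·0.0142715 ≈ 5.333e-08.

5.3e-8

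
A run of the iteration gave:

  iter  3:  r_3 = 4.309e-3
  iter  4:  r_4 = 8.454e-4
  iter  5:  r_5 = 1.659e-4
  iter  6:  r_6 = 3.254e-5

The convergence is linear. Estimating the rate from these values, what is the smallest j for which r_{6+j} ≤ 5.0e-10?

7

Rate ρ ≈ r_6/r_5 = 3.254e-5/1.659e-4 = 0.1961.
After j more steps, r_{6+j} ≈ 3.254e-5·ρ^j; need ρ^j ≤ 5.0e-10/3.254e-5 = 1.53657e-05.
j ≥ ln(1.53657e-05)/ln(0.1961) = -11.0834/-1.62913 = 6.803.
So 7 more iterations are needed.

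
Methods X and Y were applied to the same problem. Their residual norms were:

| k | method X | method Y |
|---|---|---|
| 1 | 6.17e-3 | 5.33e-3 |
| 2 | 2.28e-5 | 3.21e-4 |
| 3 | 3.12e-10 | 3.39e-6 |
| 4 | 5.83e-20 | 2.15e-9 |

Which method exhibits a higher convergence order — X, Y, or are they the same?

X

Method X: p ≈ ln(5.83e-20/3.12e-10)/ln(3.12e-10/2.28e-5) ≈ 2.00.
Method Y: p ≈ ln(2.15e-9/3.39e-6)/ln(3.39e-6/3.21e-4) ≈ 1.62.
Method X has the higher order (≈2.0 vs ≈1.6).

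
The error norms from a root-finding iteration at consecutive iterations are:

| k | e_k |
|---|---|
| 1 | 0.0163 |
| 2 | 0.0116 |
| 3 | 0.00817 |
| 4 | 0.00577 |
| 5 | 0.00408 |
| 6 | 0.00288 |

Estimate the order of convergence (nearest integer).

1

Consecutive ratios: e_6/e_5 = 0.00288/0.00408 = 0.705882, e_5/e_4 = 0.00408/0.00577 = 0.707106.
p ≈ ln(0.705882)/ln(0.707106) = -0.3483/-0.3466 ≈ 1.00.
So the convergence is linear (order 1).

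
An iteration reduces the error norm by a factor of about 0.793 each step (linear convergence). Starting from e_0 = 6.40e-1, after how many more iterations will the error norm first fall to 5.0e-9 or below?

After k steps, e_k ≈ 6.40e-1·0.793^k.
Need 0.793^k ≤ 5.0e-9/6.40e-1 = 7.8125e-09.
k ≥ ln(7.8125e-09)/ln(0.793) = -18.6675/-0.23193 = 80.488.
Smallest integer k = 81.

81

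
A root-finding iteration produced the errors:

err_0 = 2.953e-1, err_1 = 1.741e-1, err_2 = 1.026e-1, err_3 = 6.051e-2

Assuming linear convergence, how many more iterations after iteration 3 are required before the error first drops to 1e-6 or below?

21

Rate ρ ≈ err_3/err_2 = 6.051e-2/1.026e-1 = 0.5898.
After j more steps, err_{3+j} ≈ 6.051e-2·ρ^j; need ρ^j ≤ 1e-6/6.051e-2 = 1.65262e-05.
j ≥ ln(1.65262e-05)/ln(0.5898) = -11.0106/-0.52797 = 20.855.
So 21 more iterations are needed.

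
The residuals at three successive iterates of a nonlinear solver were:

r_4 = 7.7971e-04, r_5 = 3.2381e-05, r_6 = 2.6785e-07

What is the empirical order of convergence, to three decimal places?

p ≈ ln(r_6/r_5) / ln(r_5/r_4)
  = ln(2.6785e-07/3.2381e-05) / ln(3.2381e-05/7.7971e-04)
  = ln(0.00827183) / ln(0.0415295)
  = -4.794900 / -3.181351 ≈ 1.507190

1.507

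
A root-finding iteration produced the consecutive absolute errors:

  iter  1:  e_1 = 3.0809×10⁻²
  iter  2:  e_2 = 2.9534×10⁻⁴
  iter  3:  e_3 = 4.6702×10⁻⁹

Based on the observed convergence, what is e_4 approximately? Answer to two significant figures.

First estimate the order: p ≈ ln(e_3/e_2) / ln(e_2/e_1) = ln(4.6702×10⁻⁹/2.9534×10⁻⁴)/ln(2.9534×10⁻⁴/3.0809×10⁻²) = ln(1.5813e-05)/ln(0.00958616) ≈ 2.3787.
Then e_4 ≈ e_3·(e_3/e_2)^p = 4.6702×10⁻⁹·(1.5813e-05)^2.3787 = 4.6702×10⁻⁹·3.80098e-12 ≈ 1.775e-20.

1.8e-20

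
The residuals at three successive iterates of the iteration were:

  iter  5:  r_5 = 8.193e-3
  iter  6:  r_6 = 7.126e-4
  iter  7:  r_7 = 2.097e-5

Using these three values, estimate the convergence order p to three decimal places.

1.444

p ≈ ln(r_7/r_6) / ln(r_6/r_5)
  = ln(2.097e-5/7.126e-4) / ln(7.126e-4/8.193e-3)
  = ln(0.0294274) / ln(0.0869767)
  = -3.525829 / -2.442115 ≈ 1.443760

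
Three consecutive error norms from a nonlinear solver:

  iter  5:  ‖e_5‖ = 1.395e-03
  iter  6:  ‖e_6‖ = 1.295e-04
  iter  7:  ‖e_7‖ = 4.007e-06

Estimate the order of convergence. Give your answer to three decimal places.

p ≈ ln(‖e_7‖/‖e_6‖) / ln(‖e_6‖/‖e_5‖)
  = ln(4.007e-06/1.295e-04) / ln(1.295e-04/1.395e-03)
  = ln(0.0309421) / ln(0.0928315)
  = -3.475638 / -2.376969 ≈ 1.462214

1.462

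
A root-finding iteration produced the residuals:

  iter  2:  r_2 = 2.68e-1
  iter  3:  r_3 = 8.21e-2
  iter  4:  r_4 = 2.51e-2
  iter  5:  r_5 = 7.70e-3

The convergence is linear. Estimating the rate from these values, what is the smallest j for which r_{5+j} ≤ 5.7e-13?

Rate ρ ≈ r_5/r_4 = 7.70e-3/2.51e-2 = 0.3068.
After j more steps, r_{5+j} ≈ 7.70e-3·ρ^j; need ρ^j ≤ 5.7e-13/7.70e-3 = 7.4026e-11.
j ≥ ln(7.4026e-11)/ln(0.3068) = -23.3266/-1.18156 = 19.742.
So 20 more iterations are needed.

20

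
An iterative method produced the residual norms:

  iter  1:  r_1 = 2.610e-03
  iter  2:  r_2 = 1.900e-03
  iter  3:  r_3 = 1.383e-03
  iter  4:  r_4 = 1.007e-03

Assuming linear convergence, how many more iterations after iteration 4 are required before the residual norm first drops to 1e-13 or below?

Rate ρ ≈ r_4/r_3 = 1.007e-03/1.383e-03 = 0.7281.
After j more steps, r_{4+j} ≈ 1.007e-03·ρ^j; need ρ^j ≤ 1e-13/1.007e-03 = 9.93049e-11.
j ≥ ln(9.93049e-11)/ln(0.7281) = -23.0328/-0.31732 = 72.585.
So 73 more iterations are needed.

73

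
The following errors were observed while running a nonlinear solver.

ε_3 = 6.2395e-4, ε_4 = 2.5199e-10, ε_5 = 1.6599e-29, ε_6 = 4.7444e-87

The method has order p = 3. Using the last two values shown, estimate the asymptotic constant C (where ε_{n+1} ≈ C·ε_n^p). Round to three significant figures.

1.04

C ≈ ε_6 / ε_5^3
  = 4.7444e-87 / (1.6599e-29)^3
  = 4.7444e-87 / 4.57347e-87 ≈ 1.0374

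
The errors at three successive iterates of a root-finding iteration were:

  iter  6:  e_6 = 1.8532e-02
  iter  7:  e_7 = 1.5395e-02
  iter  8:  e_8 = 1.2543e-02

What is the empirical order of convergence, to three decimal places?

p ≈ ln(e_8/e_7) / ln(e_7/e_6)
  = ln(1.2543e-02/1.5395e-02) / ln(1.5395e-02/1.8532e-02)
  = ln(0.814745) / ln(0.830725)
  = -0.204880 / -0.185456 ≈ 1.104736

1.105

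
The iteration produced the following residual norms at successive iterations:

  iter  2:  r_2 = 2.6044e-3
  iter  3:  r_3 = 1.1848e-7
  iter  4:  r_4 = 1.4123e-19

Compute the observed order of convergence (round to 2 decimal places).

2.75

p ≈ ln(r_4/r_3) / ln(r_3/r_2)
  = ln(1.4123e-19/1.1848e-7) / ln(1.1848e-7/2.6044e-3)
  = ln(1.19202e-12) / ln(4.54922e-05)
  = -27.45537 / -9.99797 ≈ 2.74609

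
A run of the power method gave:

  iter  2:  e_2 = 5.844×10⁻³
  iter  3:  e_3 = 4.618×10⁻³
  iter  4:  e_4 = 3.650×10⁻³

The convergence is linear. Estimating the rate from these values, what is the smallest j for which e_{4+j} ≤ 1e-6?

Rate ρ ≈ e_4/e_3 = 3.650×10⁻³/4.618×10⁻³ = 0.7904.
After j more steps, e_{4+j} ≈ 3.650×10⁻³·ρ^j; need ρ^j ≤ 1e-6/3.650×10⁻³ = 0.000273973.
j ≥ ln(0.000273973)/ln(0.7904) = -8.2025/-0.23522 = 34.872.
So 35 more iterations are needed.

35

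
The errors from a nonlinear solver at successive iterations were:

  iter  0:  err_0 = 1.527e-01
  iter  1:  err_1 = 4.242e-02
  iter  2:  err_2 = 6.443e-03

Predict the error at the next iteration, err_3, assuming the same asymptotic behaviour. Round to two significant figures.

4.0e-4

First estimate the order: p ≈ ln(err_2/err_1) / ln(err_1/err_0) = ln(6.443e-03/4.242e-02)/ln(4.242e-02/1.527e-01) = ln(0.151886)/ln(0.2778) ≈ 1.4714.
Then err_3 ≈ err_2·(err_2/err_1)^p = 6.443e-03·(0.151886)^1.4714 = 6.443e-03·0.062472 ≈ 0.0004025.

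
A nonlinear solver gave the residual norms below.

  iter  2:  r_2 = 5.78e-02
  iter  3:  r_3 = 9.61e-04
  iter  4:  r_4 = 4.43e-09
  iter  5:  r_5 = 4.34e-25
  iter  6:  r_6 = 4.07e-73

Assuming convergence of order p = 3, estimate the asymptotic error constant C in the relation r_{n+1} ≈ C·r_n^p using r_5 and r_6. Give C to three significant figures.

C ≈ r_6 / r_5^3
  = 4.07e-73 / (4.34e-25)^3
  = 4.07e-73 / 8.17465e-74 ≈ 4.9788

4.98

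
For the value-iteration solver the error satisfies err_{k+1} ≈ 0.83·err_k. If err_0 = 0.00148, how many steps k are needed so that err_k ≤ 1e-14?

After k steps, err_k ≈ 0.00148·0.83^k.
Need 0.83^k ≤ 1e-14/0.00148 = 6.75676e-12.
k ≥ ln(6.75676e-12)/ln(0.83) = -25.7205/-0.18633 = 138.037.
Smallest integer k = 139.

139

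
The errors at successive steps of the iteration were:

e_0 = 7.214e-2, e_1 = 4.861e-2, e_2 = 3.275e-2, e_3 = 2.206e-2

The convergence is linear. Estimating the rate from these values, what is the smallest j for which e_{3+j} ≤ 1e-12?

61

Rate ρ ≈ e_3/e_2 = 2.206e-2/3.275e-2 = 0.6736.
After j more steps, e_{3+j} ≈ 2.206e-2·ρ^j; need ρ^j ≤ 1e-12/2.206e-2 = 4.53309e-11.
j ≥ ln(4.53309e-11)/ln(0.6736) = -23.8170/-0.39512 = 60.278.
So 61 more iterations are needed.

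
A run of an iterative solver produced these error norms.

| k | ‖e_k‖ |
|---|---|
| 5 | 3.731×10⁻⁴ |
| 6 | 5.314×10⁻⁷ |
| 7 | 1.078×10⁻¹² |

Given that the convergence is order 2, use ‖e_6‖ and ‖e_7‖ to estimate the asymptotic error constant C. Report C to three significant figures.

C ≈ ‖e_7‖ / ‖e_6‖^2
  = 1.078×10⁻¹² / (5.314×10⁻⁷)^2
  = 1.078×10⁻¹² / 2.82386e-13 ≈ 3.8175

3.82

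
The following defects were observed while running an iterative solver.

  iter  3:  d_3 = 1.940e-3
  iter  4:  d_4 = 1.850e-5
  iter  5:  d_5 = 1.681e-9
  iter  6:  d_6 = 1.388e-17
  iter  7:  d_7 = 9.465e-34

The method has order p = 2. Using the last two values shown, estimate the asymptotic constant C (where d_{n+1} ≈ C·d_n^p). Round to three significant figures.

C ≈ d_7 / d_6^2
  = 9.465e-34 / (1.388e-17)^2
  = 9.465e-34 / 1.92654e-34 ≈ 4.9129

4.91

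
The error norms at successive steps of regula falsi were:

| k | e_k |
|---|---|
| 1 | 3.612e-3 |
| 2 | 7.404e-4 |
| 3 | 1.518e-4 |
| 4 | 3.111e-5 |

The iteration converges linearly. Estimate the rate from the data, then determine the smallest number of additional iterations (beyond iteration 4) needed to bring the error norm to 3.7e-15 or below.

Rate ρ ≈ e_4/e_3 = 3.111e-5/1.518e-4 = 0.2049.
After j more steps, e_{4+j} ≈ 3.111e-5·ρ^j; need ρ^j ≤ 3.7e-15/3.111e-5 = 1.18933e-10.
j ≥ ln(1.18933e-10)/ln(0.2049) = -22.8525/-1.58523 = 14.416.
So 15 more iterations are needed.

15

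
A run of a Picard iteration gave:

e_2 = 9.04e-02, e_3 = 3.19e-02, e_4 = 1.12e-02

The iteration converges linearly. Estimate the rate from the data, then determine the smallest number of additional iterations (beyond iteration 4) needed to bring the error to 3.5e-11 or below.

19

Rate ρ ≈ e_4/e_3 = 1.12e-02/3.19e-02 = 0.3511.
After j more steps, e_{4+j} ≈ 1.12e-02·ρ^j; need ρ^j ≤ 3.5e-11/1.12e-02 = 3.125e-09.
j ≥ ln(3.125e-09)/ln(0.3511) = -19.5838/-1.04668 = 18.710.
So 19 more iterations are needed.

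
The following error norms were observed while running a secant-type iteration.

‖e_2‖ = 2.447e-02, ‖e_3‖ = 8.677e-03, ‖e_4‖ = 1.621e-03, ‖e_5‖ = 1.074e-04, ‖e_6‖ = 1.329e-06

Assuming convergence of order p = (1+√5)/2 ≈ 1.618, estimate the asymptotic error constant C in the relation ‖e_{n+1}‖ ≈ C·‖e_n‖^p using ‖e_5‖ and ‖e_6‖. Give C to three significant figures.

3.51

C ≈ ‖e_6‖ / ‖e_5‖^1.618
  = 1.329e-06 / (1.074e-04)^1.618
  = 1.329e-06 / 3.78586e-07 ≈ 3.5104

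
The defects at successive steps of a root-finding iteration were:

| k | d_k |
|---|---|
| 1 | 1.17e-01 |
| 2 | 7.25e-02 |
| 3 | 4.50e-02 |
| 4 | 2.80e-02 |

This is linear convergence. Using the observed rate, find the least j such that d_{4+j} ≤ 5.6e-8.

28

Rate ρ ≈ d_4/d_3 = 2.80e-02/4.50e-02 = 0.6222.
After j more steps, d_{4+j} ≈ 2.80e-02·ρ^j; need ρ^j ≤ 5.6e-8/2.80e-02 = 2e-06.
j ≥ ln(2e-06)/ln(0.6222) = -13.1224/-0.47449 = 27.656.
So 28 more iterations are needed.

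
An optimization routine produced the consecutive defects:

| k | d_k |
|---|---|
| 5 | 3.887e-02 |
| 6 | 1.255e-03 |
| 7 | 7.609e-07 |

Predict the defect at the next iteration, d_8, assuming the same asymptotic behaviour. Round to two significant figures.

First estimate the order: p ≈ ln(d_7/d_6) / ln(d_6/d_5) = ln(7.609e-07/1.255e-03)/ln(1.255e-03/3.887e-02) = ln(0.000606295)/ln(0.0322871) ≈ 2.1579.
Then d_8 ≈ d_7·(d_7/d_6)^p = 7.609e-07·(0.000606295)^2.1579 = 7.609e-07·1.14118e-07 ≈ 8.683e-14.

8.7e-14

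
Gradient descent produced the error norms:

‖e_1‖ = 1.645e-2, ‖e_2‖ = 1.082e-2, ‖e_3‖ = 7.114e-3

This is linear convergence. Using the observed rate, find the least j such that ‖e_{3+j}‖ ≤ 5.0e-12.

51

Rate ρ ≈ ‖e_3‖/‖e_2‖ = 7.114e-3/1.082e-2 = 0.6575.
After j more steps, ‖e_{3+j}‖ ≈ 7.114e-3·ρ^j; need ρ^j ≤ 5.0e-12/7.114e-3 = 7.02839e-10.
j ≥ ln(7.02839e-10)/ln(0.6575) = -21.0759/-0.41931 = 50.263.
So 51 more iterations are needed.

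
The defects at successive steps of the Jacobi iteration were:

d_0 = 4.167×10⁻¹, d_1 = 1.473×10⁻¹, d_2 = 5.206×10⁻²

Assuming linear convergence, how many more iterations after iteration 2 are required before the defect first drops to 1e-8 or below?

Rate ρ ≈ d_2/d_1 = 5.206×10⁻²/1.473×10⁻¹ = 0.3534.
After j more steps, d_{2+j} ≈ 5.206×10⁻²·ρ^j; need ρ^j ≤ 1e-8/5.206×10⁻² = 1.92086e-07.
j ≥ ln(1.92086e-07)/ln(0.3534) = -15.4653/-1.04015 = 14.868.
So 15 more iterations are needed.

15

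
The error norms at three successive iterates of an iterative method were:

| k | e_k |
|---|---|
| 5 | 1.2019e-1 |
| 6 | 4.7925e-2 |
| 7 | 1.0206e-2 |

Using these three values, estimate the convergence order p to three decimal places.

1.682

p ≈ ln(e_7/e_6) / ln(e_6/e_5)
  = ln(1.0206e-2/4.7925e-2) / ln(4.7925e-2/1.2019e-1)
  = ln(0.212958) / ln(0.398744)
  = -1.546660 / -0.919436 ≈ 1.682183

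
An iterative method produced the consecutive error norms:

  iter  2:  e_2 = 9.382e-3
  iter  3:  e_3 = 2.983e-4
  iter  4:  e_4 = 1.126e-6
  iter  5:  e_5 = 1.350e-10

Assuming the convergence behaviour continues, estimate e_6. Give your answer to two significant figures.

First estimate the order: p ≈ ln(e_5/e_4) / ln(e_4/e_3) = ln(1.350e-10/1.126e-6)/ln(1.126e-6/2.983e-4) = ln(0.000119893)/ln(0.00377472) ≈ 1.6182.
Then e_6 ≈ e_5·(e_5/e_4)^p = 1.350e-10·(0.000119893)^1.6182 = 1.350e-10·4.51548e-07 ≈ 6.096e-17.

6.1e-17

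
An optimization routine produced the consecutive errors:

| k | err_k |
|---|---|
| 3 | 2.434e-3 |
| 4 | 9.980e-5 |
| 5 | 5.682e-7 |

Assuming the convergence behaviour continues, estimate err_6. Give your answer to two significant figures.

1.3e-10

First estimate the order: p ≈ ln(err_5/err_4) / ln(err_4/err_3) = ln(5.682e-7/9.980e-5)/ln(9.980e-5/2.434e-3) = ln(0.00569339)/ln(0.0410025) ≈ 1.6181.
Then err_6 ≈ err_5·(err_5/err_4)^p = 5.682e-7·(0.00569339)^1.6181 = 5.682e-7·0.000233327 ≈ 1.326e-10.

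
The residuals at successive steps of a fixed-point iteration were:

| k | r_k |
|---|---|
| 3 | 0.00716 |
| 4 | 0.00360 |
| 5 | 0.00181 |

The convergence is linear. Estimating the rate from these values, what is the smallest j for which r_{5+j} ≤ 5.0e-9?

Rate ρ ≈ r_5/r_4 = 0.00181/0.00360 = 0.5028.
After j more steps, r_{5+j} ≈ 0.00181·ρ^j; need ρ^j ≤ 5.0e-9/0.00181 = 2.76243e-06.
j ≥ ln(2.76243e-06)/ln(0.5028) = -12.7994/-0.68756 = 18.616.
So 19 more iterations are needed.

19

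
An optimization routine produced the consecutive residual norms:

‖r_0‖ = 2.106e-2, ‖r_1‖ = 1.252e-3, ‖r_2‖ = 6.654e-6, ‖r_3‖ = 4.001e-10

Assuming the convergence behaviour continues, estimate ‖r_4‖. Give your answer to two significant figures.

5.9e-18

First estimate the order: p ≈ ln(‖r_3‖/‖r_2‖) / ln(‖r_2‖/‖r_1‖) = ln(4.001e-10/6.654e-6)/ln(6.654e-6/1.252e-3) = ln(6.01292e-05)/ln(0.0053147) ≈ 1.8557.
Then ‖r_4‖ ≈ ‖r_3‖·(‖r_3‖/‖r_2‖)^p = 4.001e-10·(6.01292e-05)^1.8557 = 4.001e-10·1.46977e-08 ≈ 5.881e-18.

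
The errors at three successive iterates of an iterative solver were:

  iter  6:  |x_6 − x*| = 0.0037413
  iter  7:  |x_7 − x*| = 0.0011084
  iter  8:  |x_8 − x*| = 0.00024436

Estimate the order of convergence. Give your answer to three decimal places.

p ≈ ln(|x_8 − x*|/|x_7 − x*|) / ln(|x_7 − x*|/|x_6 − x*|)
  = ln(0.00024436/0.0011084) / ln(0.0011084/0.0037413)
  = ln(0.220462) / ln(0.296261)
  = -1.512030 / -1.216514 ≈ 1.242920

1.243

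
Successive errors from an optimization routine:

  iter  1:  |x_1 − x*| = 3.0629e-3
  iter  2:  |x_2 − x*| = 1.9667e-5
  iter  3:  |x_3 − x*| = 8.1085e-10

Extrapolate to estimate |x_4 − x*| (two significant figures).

1.4e-18

First estimate the order: p ≈ ln(|x_3 − x*|/|x_2 − x*|) / ln(|x_2 − x*|/|x_1 − x*|) = ln(8.1085e-10/1.9667e-5)/ln(1.9667e-5/3.0629e-3) = ln(4.1229e-05)/ln(0.00642104) ≈ 2.0000.
Then |x_4 − x*| ≈ |x_3 − x*|·(|x_3 − x*|/|x_2 − x*|)^p = 8.1085e-10·(4.1229e-05)^2.0000 = 8.1085e-10·1.69983e-09 ≈ 1.378e-18.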